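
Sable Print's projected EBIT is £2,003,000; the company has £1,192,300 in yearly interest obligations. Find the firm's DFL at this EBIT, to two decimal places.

Interest = £1,192,300.00.
DFL = EBIT ÷ (EBIT − I) = £2,003,000 ÷ (£2,003,000 − £1,192,300.00) = £2,003,000 ÷ £810,700.00 = 2.4707.

2.47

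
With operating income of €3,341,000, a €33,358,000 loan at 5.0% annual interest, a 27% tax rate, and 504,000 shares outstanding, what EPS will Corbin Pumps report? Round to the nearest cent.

€2.42

Pre-tax income = €3,341,000 − €1,667,900.00 = €1,673,100.00.
Net income = €1,673,100.00 × (1 − 0.27) = €1,221,363.00.
EPS = €1,221,363.00 ÷ 504,000 = €2.42.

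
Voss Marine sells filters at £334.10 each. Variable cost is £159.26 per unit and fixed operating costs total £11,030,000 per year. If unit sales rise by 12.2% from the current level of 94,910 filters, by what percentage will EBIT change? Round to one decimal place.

+36.4%

Contribution at this volume is 94,910 × £174.84 = £16,594,064.40.
Subtracting fixed costs: EBIT = £16,594,064.40 − £11,030,000 = £5,564,064.40.
DOL = contribution ÷ EBIT = £16,594,064.40 ÷ £5,564,064.40 = 2.9824.
Operating income changes by 2.9824 × +12.2% = +36.4%.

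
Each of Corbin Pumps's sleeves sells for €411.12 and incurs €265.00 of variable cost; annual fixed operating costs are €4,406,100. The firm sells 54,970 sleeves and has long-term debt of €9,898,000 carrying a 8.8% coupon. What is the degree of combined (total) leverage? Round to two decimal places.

Contribution at this volume is 54,970 × €146.12 = €8,032,216.40.
EBIT = €8,032,216.40 − €4,406,100 = €3,626,116.40. Interest = €871,024.00.
DOL = €8,032,216.40 ÷ €3,626,116.40 = 2.2151; DFL = €3,626,116.40 ÷ €2,755,092.40 = 1.3162.
Combined leverage = 2.2151 × 1.3162 = 2.9155.

2.92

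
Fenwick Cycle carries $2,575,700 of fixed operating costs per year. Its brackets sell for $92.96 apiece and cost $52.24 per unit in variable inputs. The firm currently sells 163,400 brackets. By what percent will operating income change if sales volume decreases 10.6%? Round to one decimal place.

At 163,400 units, contribution = 163,400 × $40.72 = $6,653,648.00.
Subtracting fixed costs: EBIT = $6,653,648.00 − $2,575,700 = $4,077,948.00.
So DOL = total CM / EBIT = $6,653,648.00 / $4,077,948.00 = 1.6316.
So EBIT moves 1.6316 × (-10.6%) = -17.3%.

-17.3%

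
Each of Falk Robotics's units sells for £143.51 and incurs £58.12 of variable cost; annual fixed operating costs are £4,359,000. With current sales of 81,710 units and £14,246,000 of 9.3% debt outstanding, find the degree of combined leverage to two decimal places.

Total contribution margin = 81,710 × £85.39 = £6,977,216.90.
Subtracting fixed costs: EBIT = £6,977,216.90 − £4,359,000 = £2,618,216.90. Interest = £1,324,878.00.
DOL = £6,977,216.90 ÷ £2,618,216.90 = 2.6649; DFL = £2,618,216.90 ÷ £1,293,338.90 = 2.0244.
DCL = DOL × DFL = 2.6649 × 2.0244 = 5.3948.

5.39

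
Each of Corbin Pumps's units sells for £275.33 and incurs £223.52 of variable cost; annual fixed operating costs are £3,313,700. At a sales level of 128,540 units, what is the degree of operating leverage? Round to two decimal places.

At 128,540 units, contribution = 128,540 × £51.81 = £6,659,657.40.
EBIT = £6,659,657.40 − £3,313,700 = £3,345,957.40.
Degree of operating leverage = £6,659,657.40 / £3,345,957.40 = 1.9904.

1.99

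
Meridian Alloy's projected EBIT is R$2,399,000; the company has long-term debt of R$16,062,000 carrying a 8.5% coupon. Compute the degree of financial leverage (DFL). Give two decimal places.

Annual interest charges come to R$1,365,270.00.
Degree of financial leverage = EBIT / (EBIT − interest) = R$2,399,000 / R$1,033,730.00 = 2.3207.

2.32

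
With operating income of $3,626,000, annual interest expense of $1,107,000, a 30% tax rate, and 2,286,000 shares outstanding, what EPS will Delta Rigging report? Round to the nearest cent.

Interest = $1,107,000.00, so EBT = $3,626,000 − $1,107,000.00 = $2,519,000.00.
Net income = $2,519,000.00 × (1 − 0.30) = $1,763,300.00.
EPS = $1,763,300.00 ÷ 2,286,000 = $0.77.

$0.77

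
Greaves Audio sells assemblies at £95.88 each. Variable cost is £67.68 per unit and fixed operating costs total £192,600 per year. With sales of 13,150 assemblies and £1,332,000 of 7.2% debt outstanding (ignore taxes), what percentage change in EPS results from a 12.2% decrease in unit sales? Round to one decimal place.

At 13,150 units, contribution = 13,150 × £28.20 = £370,830.00.
EBIT = £370,830.00 − £192,600 = £178,230.00.
Interest = £95,904.00, so EBIT − I = £82,326.00.
DCL = total CM / (EBIT − I) = £370,830.00 / £82,326.00 = 4.5044.
%ΔEPS = DCL × %ΔSales = 4.5044 × -12.2% = -55.0%.

-55.0%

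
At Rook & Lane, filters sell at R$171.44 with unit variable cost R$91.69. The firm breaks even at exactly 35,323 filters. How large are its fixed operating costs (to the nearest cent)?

R$2,817,009.25

Unit CM = price − variable cost = R$171.44 − R$91.69 = R$79.75.
Since BE = FC / CM, FC = 35,323 × R$79.75 = R$2,817,009.25.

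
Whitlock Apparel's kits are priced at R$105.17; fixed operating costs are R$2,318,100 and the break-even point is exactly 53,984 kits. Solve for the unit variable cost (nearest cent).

R$62.23

Contribution per unit must be FC / Q = R$2,318,100 / 53,984 = R$42.9405.
Hence VC = price − CM = R$105.17 − R$42.9405 = R$62.23.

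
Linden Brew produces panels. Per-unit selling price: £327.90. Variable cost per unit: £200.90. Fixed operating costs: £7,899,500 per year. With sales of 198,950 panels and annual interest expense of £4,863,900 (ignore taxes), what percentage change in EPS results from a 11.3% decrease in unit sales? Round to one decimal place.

-22.8%

At 198,950 units, contribution = 198,950 × £127.00 = £25,266,650.00.
Operating income = contribution − fixed costs = £25,266,650.00 − £7,899,500 = £17,367,150.00.
Interest = £4,863,900.00, so EBIT − I = £12,503,250.00.
Degree of combined leverage = contribution ÷ (EBIT − I) = £25,266,650.00 ÷ £12,503,250.00 = 2.0208.
%ΔEPS = DCL × %ΔSales = 2.0208 × -11.3% = -22.8%.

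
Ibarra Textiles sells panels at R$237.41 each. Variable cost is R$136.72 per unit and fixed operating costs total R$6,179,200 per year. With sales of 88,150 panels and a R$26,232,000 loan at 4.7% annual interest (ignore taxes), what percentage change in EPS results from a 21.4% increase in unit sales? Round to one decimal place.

+129.8%

Total contribution margin = 88,150 × R$100.69 = R$8,875,823.50.
Operating income = contribution − fixed costs = R$8,875,823.50 − R$6,179,200 = R$2,696,623.50.
Interest = R$1,232,904.00, so EBIT − I = R$1,463,719.50.
DCL = total CM / (EBIT − I) = R$8,875,823.50 / R$1,463,719.50 = 6.0639.
%ΔEPS = DCL × %ΔSales = 6.0639 × +21.4% = +129.8%.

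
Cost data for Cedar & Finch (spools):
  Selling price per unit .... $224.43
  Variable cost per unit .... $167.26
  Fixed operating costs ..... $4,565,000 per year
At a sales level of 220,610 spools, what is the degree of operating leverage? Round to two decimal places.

1.57

Contribution at this volume is 220,610 × $57.17 = $12,612,273.70.
Subtracting fixed costs: EBIT = $12,612,273.70 − $4,565,000 = $8,047,273.70.
Degree of operating leverage = $12,612,273.70 / $8,047,273.70 = 1.5673.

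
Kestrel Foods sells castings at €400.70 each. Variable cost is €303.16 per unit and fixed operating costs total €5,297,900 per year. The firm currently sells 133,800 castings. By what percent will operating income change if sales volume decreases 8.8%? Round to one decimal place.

-14.8%

Total contribution margin = 133,800 × €97.54 = €13,050,852.00.
EBIT = €13,050,852.00 − €5,297,900 = €7,752,952.00.
DOL = contribution ÷ EBIT = €13,050,852.00 ÷ €7,752,952.00 = 1.6833.
%ΔEBIT = DOL × %ΔSales = 1.6833 × -8.8% = -14.8%.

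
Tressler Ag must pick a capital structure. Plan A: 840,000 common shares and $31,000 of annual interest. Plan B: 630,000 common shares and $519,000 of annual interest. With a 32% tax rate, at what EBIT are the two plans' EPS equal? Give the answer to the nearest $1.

$1,983,000

Set EPS_A = EPS_B: (EBIT − $31,000)(1 − 0.32) ÷ 840,000 = (EBIT − $519,000)(1 − 0.32) ÷ 630,000.
The (1 − t) factor cancels: (EBIT − 31,000) × 630,000 = (EBIT − 519,000) × 840,000.
EBIT × (840,000 − 630,000) = 519,000 × 840,000 − 31,000 × 630,000 = 416,430,000,000, so EBIT = 416,430,000,000 ÷ 210,000 = 1,983,000.00.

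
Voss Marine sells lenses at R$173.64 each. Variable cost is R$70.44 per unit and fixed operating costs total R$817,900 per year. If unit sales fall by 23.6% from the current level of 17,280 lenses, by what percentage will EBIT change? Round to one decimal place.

At 17,280 units, contribution = 17,280 × R$103.20 = R$1,783,296.00.
Subtracting fixed costs: EBIT = R$1,783,296.00 − R$817,900 = R$965,396.00.
DOL = contribution ÷ EBIT = R$1,783,296.00 ÷ R$965,396.00 = 1.8472.
So EBIT moves 1.8472 × (-23.6%) = -43.6%.

-43.6%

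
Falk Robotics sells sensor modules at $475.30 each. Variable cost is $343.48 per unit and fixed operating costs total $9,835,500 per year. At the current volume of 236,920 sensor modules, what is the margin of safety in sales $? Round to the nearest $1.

Contribution margin per unit = $475.30 − $343.48 = $131.82. Break-even units = $9,835,500 ÷ $131.82 = 74,613.11; break-even revenue = 74,613.11 × $475.30 = $35,463,610.61.
Actual sales revenue = 236,920 × $475.30 = $112,608,076.00.
Margin of safety = $112,608,076.00 − $35,463,610.61 = $77,144,465.

$77,144,465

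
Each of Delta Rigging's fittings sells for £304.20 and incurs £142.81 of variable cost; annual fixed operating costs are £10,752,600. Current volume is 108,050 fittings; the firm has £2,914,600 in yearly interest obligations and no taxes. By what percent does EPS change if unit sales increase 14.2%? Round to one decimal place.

Total contribution margin = 108,050 × £161.39 = £17,438,189.50.
EBIT = £17,438,189.50 − £10,752,600 = £6,685,589.50.
Interest = £2,914,600.00, so EBIT − I = £3,770,989.50.
Degree of combined leverage = contribution ÷ (EBIT − I) = £17,438,189.50 ÷ £3,770,989.50 = 4.6243.
%ΔEPS = DCL × %ΔSales = 4.6243 × +14.2% = +65.7%.

+65.7%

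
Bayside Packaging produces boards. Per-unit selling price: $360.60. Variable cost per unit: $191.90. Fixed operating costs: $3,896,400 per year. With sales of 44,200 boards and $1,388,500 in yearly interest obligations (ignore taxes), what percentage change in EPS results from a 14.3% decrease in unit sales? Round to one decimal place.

At 44,200 units, contribution = 44,200 × $168.70 = $7,456,540.00.
Operating income = contribution − fixed costs = $7,456,540.00 − $3,896,400 = $3,560,140.00.
After interest of $1,388,500.00, pre-tax earnings = $2,171,640.00.
DCL = total CM / (EBIT − I) = $7,456,540.00 / $2,171,640.00 = 3.4336.
EPS therefore changes by 3.4336 × (-14.3%) = -49.1%.

-49.1%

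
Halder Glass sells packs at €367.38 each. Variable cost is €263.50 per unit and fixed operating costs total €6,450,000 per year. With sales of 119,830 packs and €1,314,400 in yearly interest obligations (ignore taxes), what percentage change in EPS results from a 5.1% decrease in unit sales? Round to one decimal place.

-13.6%

Total contribution margin = 119,830 × €103.88 = €12,447,940.40.
Operating income = contribution − fixed costs = €12,447,940.40 − €6,450,000 = €5,997,940.40.
After interest of €1,314,400.00, pre-tax earnings = €4,683,540.40.
Degree of combined leverage = contribution ÷ (EBIT − I) = €12,447,940.40 ÷ €4,683,540.40 = 2.6578.
EPS therefore changes by 2.6578 × (-5.1%) = -13.6%.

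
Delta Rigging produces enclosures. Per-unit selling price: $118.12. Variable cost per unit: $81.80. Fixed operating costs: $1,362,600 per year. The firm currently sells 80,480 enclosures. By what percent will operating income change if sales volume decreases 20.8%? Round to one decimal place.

-39.0%

Total contribution margin = 80,480 × $36.32 = $2,923,033.60.
Subtracting fixed costs: EBIT = $2,923,033.60 − $1,362,600 = $1,560,433.60.
DOL = contribution ÷ EBIT = $2,923,033.60 ÷ $1,560,433.60 = 1.8732.
%ΔEBIT = DOL × %ΔSales = 1.8732 × -20.8% = -39.0%.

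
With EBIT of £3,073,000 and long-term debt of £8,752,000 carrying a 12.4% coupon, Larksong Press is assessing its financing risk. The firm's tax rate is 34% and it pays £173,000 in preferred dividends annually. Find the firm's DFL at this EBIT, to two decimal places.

1.78

Annual interest charges come to £1,085,248.00.
Preferred dividends grossed up pre-tax: £173,000 / (1 − 0.34) = £262,121.21.
DFL = EBIT ÷ [EBIT − I − D_p/(1−t)] = £3,073,000 ÷ [£3,073,000 − £1,085,248.00 − £262,121.21] = £3,073,000 ÷ £1,725,630.79 = 1.7808.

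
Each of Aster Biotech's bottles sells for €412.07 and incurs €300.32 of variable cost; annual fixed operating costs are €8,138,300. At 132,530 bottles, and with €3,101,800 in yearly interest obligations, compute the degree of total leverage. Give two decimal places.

4.15

Contribution at this volume is 132,530 × €111.75 = €14,810,227.50.
Subtracting fixed costs: EBIT = €14,810,227.50 − €8,138,300 = €6,671,927.50. Interest = €3,101,800.00.
DOL = €14,810,227.50 ÷ €6,671,927.50 = 2.2198; DFL = €6,671,927.50 ÷ €3,570,127.50 = 1.8688.
Combined leverage = 2.2198 × 1.8688 = 4.1484.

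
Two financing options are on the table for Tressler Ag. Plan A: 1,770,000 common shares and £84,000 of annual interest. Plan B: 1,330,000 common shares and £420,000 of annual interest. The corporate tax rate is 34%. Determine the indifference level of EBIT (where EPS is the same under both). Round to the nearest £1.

Set EPS_A = EPS_B: (EBIT − £84,000)(1 − 0.34) ÷ 1,770,000 = (EBIT − £420,000)(1 − 0.34) ÷ 1,330,000.
The (1 − t) factor cancels: (EBIT − 84,000) × 1,330,000 = (EBIT − 420,000) × 1,770,000.
EBIT × (1,770,000 − 1,330,000) = 420,000 × 1,770,000 − 84,000 × 1,330,000 = 631,680,000,000, so EBIT = 631,680,000,000 ÷ 440,000 = 1,435,636.36.

£1,435,636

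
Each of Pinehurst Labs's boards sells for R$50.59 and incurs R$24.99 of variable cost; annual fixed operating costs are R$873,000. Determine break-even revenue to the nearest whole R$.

R$1,725,198

Contribution margin per unit = R$50.59 − R$24.99 = R$25.60, a CM ratio of R$25.60 ÷ R$50.59 = 0.5060.
Break-even sales = FC ÷ CM ratio = R$873,000 × R$50.59 / R$25.60 = R$1,725,198.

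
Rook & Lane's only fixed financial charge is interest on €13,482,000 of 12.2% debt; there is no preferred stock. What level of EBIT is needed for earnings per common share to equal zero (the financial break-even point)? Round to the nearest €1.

Annual interest = 12.2% × €13,482,000 = €1,644,804.00.
Without preferred stock the financial break-even is simply EBIT = interest = €1,644,804.00.

€1,644,804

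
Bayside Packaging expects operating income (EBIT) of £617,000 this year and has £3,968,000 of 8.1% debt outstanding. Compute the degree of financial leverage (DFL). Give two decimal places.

Annual interest charges come to £321,408.00.
Degree of financial leverage = EBIT / (EBIT − interest) = £617,000 / £295,592.00 = 2.0873.

2.09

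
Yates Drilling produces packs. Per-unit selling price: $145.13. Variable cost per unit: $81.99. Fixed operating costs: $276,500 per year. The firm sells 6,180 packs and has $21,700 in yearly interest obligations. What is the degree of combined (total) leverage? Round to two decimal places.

4.24

Total contribution margin = 6,180 × $63.14 = $390,205.20.
EBIT = $390,205.20 − $276,500 = $113,705.20. Interest = $21,700.00.
DOL = $390,205.20 ÷ $113,705.20 = 3.4317; DFL = $113,705.20 ÷ $92,005.20 = 1.2359.
DCL = DOL × DFL = 3.4317 × 1.2359 = 4.2412.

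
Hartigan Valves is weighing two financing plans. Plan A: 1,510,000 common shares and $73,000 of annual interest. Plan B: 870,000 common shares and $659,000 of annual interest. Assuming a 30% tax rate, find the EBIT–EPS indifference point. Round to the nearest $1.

At indifference, (EBIT − 73,000)(1 − t)/1,510,000 = (EBIT − 659,000)(1 − t)/870,000.
Cancelling (1 − t) and cross-multiplying: 870,000·(EBIT − 73,000) = 1,510,000·(EBIT − 659,000).
EBIT × (1,510,000 − 870,000) = 659,000 × 1,510,000 − 73,000 × 870,000 = 931,580,000,000, so EBIT = 931,580,000,000 ÷ 640,000 = 1,455,593.75.

$1,455,594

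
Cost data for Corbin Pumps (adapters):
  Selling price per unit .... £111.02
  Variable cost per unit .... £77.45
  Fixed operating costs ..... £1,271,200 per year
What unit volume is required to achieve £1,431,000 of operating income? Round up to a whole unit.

Each unit contributes £111.02 − £77.45 = £33.57.
Units = (FC + target) / CM = (£1,271,200 + £1,431,000) / £33.57 = 80,494.49, so 80,495 adapters.

80,495 adapters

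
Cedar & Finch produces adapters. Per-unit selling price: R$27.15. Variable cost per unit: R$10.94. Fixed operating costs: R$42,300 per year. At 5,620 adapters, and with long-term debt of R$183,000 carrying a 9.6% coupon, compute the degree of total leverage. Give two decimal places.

2.92

Contribution at this volume is 5,620 × R$16.21 = R$91,100.20.
Operating income = contribution − fixed costs = R$91,100.20 − R$42,300 = R$48,800.20. Interest = R$17,568.00, so EBIT − I = R$31,232.20.
DCL = contribution ÷ (EBIT − I) = R$91,100.20 ÷ R$31,232.20 = 2.9169.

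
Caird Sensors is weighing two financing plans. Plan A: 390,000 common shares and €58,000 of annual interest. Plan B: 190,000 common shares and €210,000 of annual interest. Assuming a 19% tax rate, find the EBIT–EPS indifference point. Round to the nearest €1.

€354,400

At indifference, (EBIT − 58,000)(1 − t)/390,000 = (EBIT − 210,000)(1 − t)/190,000.
The (1 − t) factor cancels: (EBIT − 58,000) × 190,000 = (EBIT − 210,000) × 390,000.
Solving, EBIT = (210,000·390,000 − 58,000·190,000) / (390,000 − 190,000) = 70,880,000,000 / 200,000 = 354,400.00.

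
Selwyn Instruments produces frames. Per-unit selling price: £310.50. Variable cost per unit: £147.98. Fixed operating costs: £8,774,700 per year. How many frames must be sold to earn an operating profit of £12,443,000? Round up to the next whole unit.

130,555 frames

Contribution margin per unit = £310.50 − £147.98 = £162.52.
Need Q such that Q × £162.52 − £8,774,700 = £12,443,000, i.e. Q = £21,217,700 / £162.52 = 130,554.39 → 130,555.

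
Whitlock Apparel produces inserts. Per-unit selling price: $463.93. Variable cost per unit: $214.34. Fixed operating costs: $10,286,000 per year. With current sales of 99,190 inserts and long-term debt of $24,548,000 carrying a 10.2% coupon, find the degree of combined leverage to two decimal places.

2.07

At 99,190 units, contribution = 99,190 × $249.59 = $24,756,832.10.
EBIT = $24,756,832.10 − $10,286,000 = $14,470,832.10. Interest = $2,503,896.00, so EBIT − I = $11,966,936.10.
Degree of total leverage = total CM / (EBIT − interest) = $24,756,832.10 / $11,966,936.10 = 2.0688.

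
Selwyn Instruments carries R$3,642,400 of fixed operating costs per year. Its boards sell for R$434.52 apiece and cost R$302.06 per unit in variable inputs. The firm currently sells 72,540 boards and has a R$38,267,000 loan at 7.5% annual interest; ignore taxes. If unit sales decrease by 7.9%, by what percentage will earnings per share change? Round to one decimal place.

At 72,540 units, contribution = 72,540 × R$132.46 = R$9,608,648.40.
Operating income = contribution − fixed costs = R$9,608,648.40 − R$3,642,400 = R$5,966,248.40.
Interest = R$2,870,025.00, so EBIT − I = R$3,096,223.40.
Degree of combined leverage = contribution ÷ (EBIT − I) = R$9,608,648.40 ÷ R$3,096,223.40 = 3.1033.
%ΔEPS = DCL × %ΔSales = 3.1033 × -7.9% = -24.5%.

-24.5%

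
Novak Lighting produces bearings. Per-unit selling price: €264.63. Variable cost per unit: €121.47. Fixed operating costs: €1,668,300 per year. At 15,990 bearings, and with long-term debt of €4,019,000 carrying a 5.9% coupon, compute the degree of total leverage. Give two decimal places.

Total contribution margin = 15,990 × €143.16 = €2,289,128.40.
Operating income = contribution − fixed costs = €2,289,128.40 − €1,668,300 = €620,828.40. Interest = €237,121.00, so EBIT − I = €383,707.40.
DCL = contribution ÷ (EBIT − I) = €2,289,128.40 ÷ €383,707.40 = 5.9658.

5.97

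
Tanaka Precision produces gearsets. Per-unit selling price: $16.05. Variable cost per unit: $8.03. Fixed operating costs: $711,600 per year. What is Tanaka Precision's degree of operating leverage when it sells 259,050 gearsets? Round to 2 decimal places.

At 259,050 units, contribution = 259,050 × $8.02 = $2,077,581.00.
Subtracting fixed costs: EBIT = $2,077,581.00 − $711,600 = $1,365,981.00.
Degree of operating leverage = $2,077,581.00 / $1,365,981.00 = 1.5209.

1.52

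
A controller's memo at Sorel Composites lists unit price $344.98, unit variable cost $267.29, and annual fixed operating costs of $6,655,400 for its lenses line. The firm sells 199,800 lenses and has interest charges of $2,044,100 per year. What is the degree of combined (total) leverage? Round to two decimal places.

Contribution at this volume is 199,800 × $77.69 = $15,522,462.00.
Operating income = contribution − fixed costs = $15,522,462.00 − $6,655,400 = $8,867,062.00. Interest = $2,044,100.00.
DOL = $15,522,462.00 ÷ $8,867,062.00 = 1.7506; DFL = $8,867,062.00 ÷ $6,822,962.00 = 1.2996.
Combined leverage = 1.7506 × 1.2996 = 2.2751.

2.28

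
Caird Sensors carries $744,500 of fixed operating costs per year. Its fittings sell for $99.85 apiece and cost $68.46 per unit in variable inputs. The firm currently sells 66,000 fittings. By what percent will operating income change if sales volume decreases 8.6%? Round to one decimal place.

Total contribution margin = 66,000 × $31.39 = $2,071,740.00.
Operating income = contribution − fixed costs = $2,071,740.00 − $744,500 = $1,327,240.00.
DOL = contribution ÷ EBIT = $2,071,740.00 ÷ $1,327,240.00 = 1.5609.
So EBIT moves 1.5609 × (-8.6%) = -13.4%.

-13.4%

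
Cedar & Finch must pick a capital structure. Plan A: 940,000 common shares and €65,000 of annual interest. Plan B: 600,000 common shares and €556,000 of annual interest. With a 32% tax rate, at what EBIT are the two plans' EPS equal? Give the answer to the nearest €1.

Set EPS_A = EPS_B: (EBIT − €65,000)(1 − 0.32) ÷ 940,000 = (EBIT − €556,000)(1 − 0.32) ÷ 600,000.
Cancelling (1 − t) and cross-multiplying: 600,000·(EBIT − 65,000) = 940,000·(EBIT − 556,000).
EBIT × (940,000 − 600,000) = 556,000 × 940,000 − 65,000 × 600,000 = 483,640,000,000, so EBIT = 483,640,000,000 ÷ 340,000 = 1,422,470.59.

€1,422,471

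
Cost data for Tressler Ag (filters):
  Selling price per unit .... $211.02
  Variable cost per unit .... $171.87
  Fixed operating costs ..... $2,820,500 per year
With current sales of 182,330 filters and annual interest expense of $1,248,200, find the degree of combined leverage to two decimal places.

2.33

At 182,330 units, contribution = 182,330 × $39.15 = $7,138,219.50.
Operating income = contribution − fixed costs = $7,138,219.50 − $2,820,500 = $4,317,719.50. Interest = $1,248,200.00.
DOL = $7,138,219.50 ÷ $4,317,719.50 = 1.6532; DFL = $4,317,719.50 ÷ $3,069,519.50 = 1.4066.
Combined leverage = 1.6532 × 1.4066 = 2.3254.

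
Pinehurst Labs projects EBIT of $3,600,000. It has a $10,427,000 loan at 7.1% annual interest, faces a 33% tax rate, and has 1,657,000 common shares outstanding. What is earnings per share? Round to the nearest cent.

Interest = $740,317.00, so EBT = $3,600,000 − $740,317.00 = $2,859,683.00.
Net income = $2,859,683.00 × (1 − 0.33) = $1,915,987.61.
EPS = $1,915,987.61 ÷ 1,657,000 = $1.16.

$1.16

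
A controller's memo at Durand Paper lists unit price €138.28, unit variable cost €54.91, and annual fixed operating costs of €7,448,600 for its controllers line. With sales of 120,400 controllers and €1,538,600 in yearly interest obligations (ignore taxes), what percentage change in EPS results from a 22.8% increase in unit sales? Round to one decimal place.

+217.8%

Total contribution margin = 120,400 × €83.37 = €10,037,748.00.
Operating income = contribution − fixed costs = €10,037,748.00 − €7,448,600 = €2,589,148.00.
Interest = €1,538,600.00, so EBIT − I = €1,050,548.00.
DCL = total CM / (EBIT − I) = €10,037,748.00 / €1,050,548.00 = 9.5548.
EPS therefore changes by 9.5548 × (+22.8%) = +217.8%.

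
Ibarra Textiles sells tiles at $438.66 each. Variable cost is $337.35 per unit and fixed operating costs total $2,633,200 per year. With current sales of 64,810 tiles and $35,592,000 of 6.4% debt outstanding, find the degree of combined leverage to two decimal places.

3.97

At 64,810 units, contribution = 64,810 × $101.31 = $6,565,901.10.
Subtracting fixed costs: EBIT = $6,565,901.10 − $2,633,200 = $3,932,701.10. Interest = $2,277,888.00.
DOL = $6,565,901.10 ÷ $3,932,701.10 = 1.6696; DFL = $3,932,701.10 ÷ $1,654,813.10 = 2.3765.
Combined leverage = 1.6696 × 2.3765 = 3.9678.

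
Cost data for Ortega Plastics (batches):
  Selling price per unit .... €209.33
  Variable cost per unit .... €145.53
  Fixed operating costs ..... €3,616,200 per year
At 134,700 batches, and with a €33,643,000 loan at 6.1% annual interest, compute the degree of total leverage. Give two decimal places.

Total contribution margin = 134,700 × €63.80 = €8,593,860.00.
Subtracting fixed costs: EBIT = €8,593,860.00 − €3,616,200 = €4,977,660.00. Interest = €2,052,223.00.
DOL = €8,593,860.00 ÷ €4,977,660.00 = 1.7265; DFL = €4,977,660.00 ÷ €2,925,437.00 = 1.7015.
Combined leverage = 1.7265 × 1.7015 = 2.9376.

2.94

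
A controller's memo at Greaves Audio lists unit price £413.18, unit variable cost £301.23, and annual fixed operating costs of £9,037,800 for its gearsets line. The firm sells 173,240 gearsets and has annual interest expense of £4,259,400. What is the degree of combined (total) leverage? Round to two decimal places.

At 173,240 units, contribution = 173,240 × £111.95 = £19,394,218.00.
EBIT = £19,394,218.00 − £9,037,800 = £10,356,418.00. Interest = £4,259,400.00.
DOL = £19,394,218.00 ÷ £10,356,418.00 = 1.8727; DFL = £10,356,418.00 ÷ £6,097,018.00 = 1.6986.
DCL = DOL × DFL = 1.8727 × 1.6986 = 3.1810.

3.18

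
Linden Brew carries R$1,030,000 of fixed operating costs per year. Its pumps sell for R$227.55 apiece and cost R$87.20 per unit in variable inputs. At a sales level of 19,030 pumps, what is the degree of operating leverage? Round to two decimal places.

1.63

At 19,030 units, contribution = 19,030 × R$140.35 = R$2,670,860.50.
EBIT = R$2,670,860.50 − R$1,030,000 = R$1,640,860.50.
So DOL = total CM / EBIT = R$2,670,860.50 / R$1,640,860.50 = 1.6277.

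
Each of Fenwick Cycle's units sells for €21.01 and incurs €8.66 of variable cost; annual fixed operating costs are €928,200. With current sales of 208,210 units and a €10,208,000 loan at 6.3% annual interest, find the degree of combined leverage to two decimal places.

Total contribution margin = 208,210 × €12.35 = €2,571,393.50.
EBIT = €2,571,393.50 − €928,200 = €1,643,193.50. Interest = €643,104.00.
DOL = €2,571,393.50 ÷ €1,643,193.50 = 1.5649; DFL = €1,643,193.50 ÷ €1,000,089.50 = 1.6430.
DCL = DOL × DFL = 1.5649 × 1.6430 = 2.5711.

2.57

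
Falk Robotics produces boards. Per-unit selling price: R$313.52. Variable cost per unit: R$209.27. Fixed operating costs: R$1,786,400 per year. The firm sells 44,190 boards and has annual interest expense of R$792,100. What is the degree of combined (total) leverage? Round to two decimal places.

Total contribution margin = 44,190 × R$104.25 = R$4,606,807.50.
Operating income = contribution − fixed costs = R$4,606,807.50 − R$1,786,400 = R$2,820,407.50. Interest = R$792,100.00, so EBIT − I = R$2,028,307.50.
DCL = contribution ÷ (EBIT − I) = R$4,606,807.50 ÷ R$2,028,307.50 = 2.2713.

2.27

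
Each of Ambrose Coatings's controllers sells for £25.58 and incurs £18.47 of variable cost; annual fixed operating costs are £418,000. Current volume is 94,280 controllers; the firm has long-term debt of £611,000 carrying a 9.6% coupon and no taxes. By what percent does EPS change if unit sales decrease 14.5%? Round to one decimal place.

Contribution at this volume is 94,280 × £7.11 = £670,330.80.
Operating income = contribution − fixed costs = £670,330.80 − £418,000 = £252,330.80.
After interest of £58,656.00, pre-tax earnings = £193,674.80.
DCL = total CM / (EBIT − I) = £670,330.80 / £193,674.80 = 3.4611.
%ΔEPS = DCL × %ΔSales = 3.4611 × -14.5% = -50.2%.

-50.2%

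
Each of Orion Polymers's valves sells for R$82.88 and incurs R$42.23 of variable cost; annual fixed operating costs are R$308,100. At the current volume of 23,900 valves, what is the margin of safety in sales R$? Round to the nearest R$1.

Contribution margin per unit = R$82.88 − R$42.23 = R$40.65. Break-even units = R$308,100 ÷ R$40.65 = 7,579.34; break-even revenue = 7,579.34 × R$82.88 = R$628,175.35.
Current sales = 23,900 × R$82.88 = R$1,980,832.00.
Margin of safety = R$1,980,832.00 − R$628,175.35 = R$1,352,657.

R$1,352,657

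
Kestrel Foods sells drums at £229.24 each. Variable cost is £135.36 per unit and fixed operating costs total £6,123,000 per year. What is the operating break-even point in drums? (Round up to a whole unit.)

65,222 drums

Unit CM = price − variable cost = £229.24 − £135.36 = £93.88.
Break-even Q = £6,123,000 / £93.88 = 65,221.56 → 65,222 drums.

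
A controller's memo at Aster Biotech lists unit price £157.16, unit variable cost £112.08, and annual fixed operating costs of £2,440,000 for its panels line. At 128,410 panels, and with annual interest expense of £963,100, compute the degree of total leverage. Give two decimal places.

Total contribution margin = 128,410 × £45.08 = £5,788,722.80.
Subtracting fixed costs: EBIT = £5,788,722.80 − £2,440,000 = £3,348,722.80. Interest = £963,100.00.
DOL = £5,788,722.80 ÷ £3,348,722.80 = 1.7286; DFL = £3,348,722.80 ÷ £2,385,622.80 = 1.4037.
Combined leverage = 1.7286 × 1.4037 = 2.4264.

2.43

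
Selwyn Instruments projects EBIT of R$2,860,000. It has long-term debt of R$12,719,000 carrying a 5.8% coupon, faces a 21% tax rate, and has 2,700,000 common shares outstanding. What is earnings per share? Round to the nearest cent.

R$0.62

Interest = R$737,702.00, so EBT = R$2,860,000 − R$737,702.00 = R$2,122,298.00.
After tax at 21%: net income = R$2,122,298.00 × 0.79 = R$1,676,615.42.
EPS = R$1,676,615.42 ÷ 2,700,000 = R$0.62.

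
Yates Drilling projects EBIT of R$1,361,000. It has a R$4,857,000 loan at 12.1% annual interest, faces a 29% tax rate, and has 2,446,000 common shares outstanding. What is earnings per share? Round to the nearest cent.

Pre-tax income = R$1,361,000 − R$587,697.00 = R$773,303.00.
After tax at 29%: net income = R$773,303.00 × 0.71 = R$549,045.13.
Per share: R$549,045.13 / 2,446,000 shares = R$0.22.

R$0.22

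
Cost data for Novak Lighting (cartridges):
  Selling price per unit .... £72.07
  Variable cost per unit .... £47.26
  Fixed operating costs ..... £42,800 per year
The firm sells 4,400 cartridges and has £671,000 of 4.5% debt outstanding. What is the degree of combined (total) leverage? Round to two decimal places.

Total contribution margin = 4,400 × £24.81 = £109,164.00.
Operating income = contribution − fixed costs = £109,164.00 − £42,800 = £66,364.00. Interest = £30,195.00.
DOL = £109,164.00 ÷ £66,364.00 = 1.6449; DFL = £66,364.00 ÷ £36,169.00 = 1.8348.
Combined leverage = 1.6449 × 1.8348 = 3.0181.

3.02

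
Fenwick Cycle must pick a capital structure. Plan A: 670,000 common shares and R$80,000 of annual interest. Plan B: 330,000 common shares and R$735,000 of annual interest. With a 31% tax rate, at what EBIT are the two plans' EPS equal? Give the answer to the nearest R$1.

R$1,370,735

At indifference, (EBIT − 80,000)(1 − t)/670,000 = (EBIT − 735,000)(1 − t)/330,000.
The (1 − t) factor cancels: (EBIT − 80,000) × 330,000 = (EBIT − 735,000) × 670,000.
Solving, EBIT = (735,000·670,000 − 80,000·330,000) / (670,000 − 330,000) = 466,050,000,000 / 340,000 = 1,370,735.29.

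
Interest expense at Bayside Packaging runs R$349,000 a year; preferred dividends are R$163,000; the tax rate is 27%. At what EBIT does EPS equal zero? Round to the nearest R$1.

Preferred dividends are paid after tax, so their pre-tax equivalent is R$163,000 ÷ (1 − 0.27) = R$223,287.67.
EPS = 0 when EBIT covers interest plus the pre-tax preferred burden: R$349,000 + R$223,287.67 = R$572,287.67.

R$572,288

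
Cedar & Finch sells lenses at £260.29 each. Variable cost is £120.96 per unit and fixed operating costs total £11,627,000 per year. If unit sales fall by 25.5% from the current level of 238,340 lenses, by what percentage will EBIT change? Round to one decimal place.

Contribution at this volume is 238,340 × £139.33 = £33,207,912.20.
Operating income = contribution − fixed costs = £33,207,912.20 − £11,627,000 = £21,580,912.20.
DOL = contribution ÷ EBIT = £33,207,912.20 ÷ £21,580,912.20 = 1.5388.
So EBIT moves 1.5388 × (-25.5%) = -39.2%.

-39.2%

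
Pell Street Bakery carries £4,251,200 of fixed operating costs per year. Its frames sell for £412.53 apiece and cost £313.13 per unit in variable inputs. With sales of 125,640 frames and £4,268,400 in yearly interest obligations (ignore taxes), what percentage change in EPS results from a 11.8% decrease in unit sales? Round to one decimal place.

-37.1%

Contribution at this volume is 125,640 × £99.40 = £12,488,616.00.
Subtracting fixed costs: EBIT = £12,488,616.00 − £4,251,200 = £8,237,416.00.
Interest = £4,268,400.00, so EBIT − I = £3,969,016.00.
DCL = total CM / (EBIT − I) = £12,488,616.00 / £3,969,016.00 = 3.1465.
EPS therefore changes by 3.1465 × (-11.8%) = -37.1%.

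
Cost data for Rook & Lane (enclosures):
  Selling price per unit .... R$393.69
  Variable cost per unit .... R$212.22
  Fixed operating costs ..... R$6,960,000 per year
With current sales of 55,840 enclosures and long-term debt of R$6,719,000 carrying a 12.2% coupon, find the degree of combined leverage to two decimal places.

Contribution at this volume is 55,840 × R$181.47 = R$10,133,284.80.
EBIT = R$10,133,284.80 − R$6,960,000 = R$3,173,284.80. Interest = R$819,718.00, so EBIT − I = R$2,353,566.80.
DCL = contribution ÷ (EBIT − I) = R$10,133,284.80 ÷ R$2,353,566.80 = 4.3055.

4.31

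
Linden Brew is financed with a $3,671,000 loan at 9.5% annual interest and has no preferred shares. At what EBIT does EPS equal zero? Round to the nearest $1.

$348,745

Annual interest = 9.5% × $3,671,000 = $348,745.00.
With no preferred dividends, EPS = 0 when EBIT exactly covers interest, so the financial break-even EBIT is $348,745.00.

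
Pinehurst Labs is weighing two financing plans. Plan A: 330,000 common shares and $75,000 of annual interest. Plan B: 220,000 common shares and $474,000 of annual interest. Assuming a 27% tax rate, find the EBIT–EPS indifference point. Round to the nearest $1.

At indifference, (EBIT − 75,000)(1 − t)/330,000 = (EBIT − 474,000)(1 − t)/220,000.
Cancelling (1 − t) and cross-multiplying: 220,000·(EBIT − 75,000) = 330,000·(EBIT − 474,000).
EBIT × (330,000 − 220,000) = 474,000 × 330,000 − 75,000 × 220,000 = 139,920,000,000, so EBIT = 139,920,000,000 ÷ 110,000 = 1,272,000.00.

$1,272,000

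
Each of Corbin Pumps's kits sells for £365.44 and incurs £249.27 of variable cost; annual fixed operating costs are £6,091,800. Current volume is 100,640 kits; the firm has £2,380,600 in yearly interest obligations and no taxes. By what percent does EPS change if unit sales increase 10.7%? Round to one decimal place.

+38.9%

Contribution at this volume is 100,640 × £116.17 = £11,691,348.80.
Subtracting fixed costs: EBIT = £11,691,348.80 − £6,091,800 = £5,599,548.80.
After interest of £2,380,600.00, pre-tax earnings = £3,218,948.80.
DCL = total CM / (EBIT − I) = £11,691,348.80 / £3,218,948.80 = 3.6320.
EPS therefore changes by 3.6320 × (+10.7%) = +38.9%.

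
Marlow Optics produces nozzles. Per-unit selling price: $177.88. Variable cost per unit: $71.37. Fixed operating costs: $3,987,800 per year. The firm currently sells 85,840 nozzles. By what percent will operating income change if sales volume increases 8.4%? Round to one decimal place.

At 85,840 units, contribution = 85,840 × $106.51 = $9,142,818.40.
Operating income = contribution − fixed costs = $9,142,818.40 − $3,987,800 = $5,155,018.40.
So DOL = total CM / EBIT = $9,142,818.40 / $5,155,018.40 = 1.7736.
%ΔEBIT = DOL × %ΔSales = 1.7736 × +8.4% = +14.9%.

+14.9%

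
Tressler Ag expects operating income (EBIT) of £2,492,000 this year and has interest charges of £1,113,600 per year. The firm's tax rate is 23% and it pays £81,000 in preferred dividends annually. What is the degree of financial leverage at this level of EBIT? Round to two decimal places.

1.96

Annual interest charges come to £1,113,600.00.
Pre-tax preferred-dividend burden = £81,000 ÷ (1 − 0.23) = £105,194.81.
DFL = EBIT ÷ [EBIT − I − D_p/(1−t)] = £2,492,000 ÷ [£2,492,000 − £1,113,600.00 − £105,194.81] = £2,492,000 ÷ £1,273,205.19 = 1.9573.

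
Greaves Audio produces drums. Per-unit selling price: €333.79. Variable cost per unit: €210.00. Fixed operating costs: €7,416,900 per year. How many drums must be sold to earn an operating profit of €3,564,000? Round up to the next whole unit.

Each unit contributes €333.79 − €210.00 = €123.79.
Need Q such that Q × €123.79 − €7,416,900 = €3,564,000, i.e. Q = €10,980,900 / €123.79 = 88,705.87 → 88,706.

88,706 drums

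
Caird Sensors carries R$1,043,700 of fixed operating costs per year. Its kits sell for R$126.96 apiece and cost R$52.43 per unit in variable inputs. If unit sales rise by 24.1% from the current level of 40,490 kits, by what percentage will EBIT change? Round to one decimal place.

+36.8%

Contribution at this volume is 40,490 × R$74.53 = R$3,017,719.70.
Operating income = contribution − fixed costs = R$3,017,719.70 − R$1,043,700 = R$1,974,019.70.
Degree of operating leverage = R$3,017,719.70 / R$1,974,019.70 = 1.5287.
So EBIT moves 1.5287 × (+24.1%) = +36.8%.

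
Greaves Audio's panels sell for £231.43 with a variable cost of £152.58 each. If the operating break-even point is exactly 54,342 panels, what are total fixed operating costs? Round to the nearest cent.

£4,284,866.70

Unit CM = price − variable cost = £231.43 − £152.58 = £78.85.
Fixed costs = break-even units × CM = 54,342 × £78.85 = £4,284,866.70.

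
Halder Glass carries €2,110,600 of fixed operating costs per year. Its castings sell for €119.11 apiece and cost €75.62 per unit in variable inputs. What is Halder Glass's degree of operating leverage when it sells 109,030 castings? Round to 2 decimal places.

Contribution at this volume is 109,030 × €43.49 = €4,741,714.70.
Subtracting fixed costs: EBIT = €4,741,714.70 − €2,110,600 = €2,631,114.70.
So DOL = total CM / EBIT = €4,741,714.70 / €2,631,114.70 = 1.8022.

1.80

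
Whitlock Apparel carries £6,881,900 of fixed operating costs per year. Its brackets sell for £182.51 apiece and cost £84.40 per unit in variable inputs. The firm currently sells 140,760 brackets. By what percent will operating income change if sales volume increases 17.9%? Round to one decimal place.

Total contribution margin = 140,760 × £98.11 = £13,809,963.60.
Operating income = contribution − fixed costs = £13,809,963.60 − £6,881,900 = £6,928,063.60.
Degree of operating leverage = £13,809,963.60 / £6,928,063.60 = 1.9933.
%ΔEBIT = DOL × %ΔSales = 1.9933 × +17.9% = +35.7%.

+35.7%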